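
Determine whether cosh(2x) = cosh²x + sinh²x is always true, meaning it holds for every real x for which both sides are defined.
Yes, this is an identity.

Claim: cosh(2x) = cosh²x + sinh²x.
Reasoning: cosh²x = (e^(2x) + 2 + e^(-2x))/4 and sinh²x = (e^(2x) - 2 + e^(-2x))/4. Adding gives (2e^(2x) + 2e^(-2x))/4 = (e^(2x) + e^(-2x))/2 = cosh(2x).
So the two sides agree for every real x for which both sides are defined.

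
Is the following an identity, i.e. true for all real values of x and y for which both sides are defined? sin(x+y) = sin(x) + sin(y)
No, this is NOT an identity.

Claim: sin(x+y) = sin(x) + sin(y).
Test a specific point where both sides are defined: x = -π/4, y = π/3.
LHS = sin(x+y) ≈ 0.2588
RHS = sin(x) + sin(y) ≈ 0.1589
Since 0.2588 ≠ 0.1589, the equation fails at this point, so it cannot hold for all real values of x and y for which both sides are defined.
The correct expansion is sin(x+y) = sin(x)cos(y) + cos(x)sin(y); sine is not additive.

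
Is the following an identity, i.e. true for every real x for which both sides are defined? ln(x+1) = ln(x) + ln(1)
No, this is NOT an identity.

Claim: ln(x+1) = ln(x) + ln(1).
Test a specific point where both sides are defined: x = 5.
LHS = ln(x+1) ≈ 1.7918
RHS = ln(x) + ln(1) ≈ 1.6094
Since 1.7918 ≠ 1.6094, the equation fails at this point, so it cannot hold for every real x for which both sides are defined.
ln(1) = 0, so the right side is just ln(x), which differs from ln(x+1).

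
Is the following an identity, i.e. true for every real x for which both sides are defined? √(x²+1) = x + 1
Claim: √(x²+1) = x + 1.
Test a specific point where both sides are defined: x = 2.
LHS = √(x²+1) ≈ 2.2361
RHS = x + 1 ≈ 3.0000
Since 2.2361 ≠ 3.0000, the equation fails at this point, so it cannot hold for every real x for which both sides are defined.
(x+1)² = x² + 2x + 1 ≠ x² + 1 unless x = 0.

Conclusion: No, this is NOT an identity.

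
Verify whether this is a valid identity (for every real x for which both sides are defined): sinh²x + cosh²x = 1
Claim: sinh²x + cosh²x = 1.
Test a specific point where both sides are defined: x = 2.
LHS = sinh²x + cosh²x ≈ 27.3082
RHS = 1 ≈ 1.0000
Since 27.3082 ≠ 1.0000, the equation fails at this point, so it cannot hold for every real x for which both sides are defined.
The correct hyperbolic identity is cosh²x - sinh²x = 1 (a difference); the sum sinh²x + cosh²x equals cosh(2x).

Conclusion: No, this is NOT an identity.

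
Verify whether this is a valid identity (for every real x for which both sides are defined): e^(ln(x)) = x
Yes, this is an identity.

Claim: e^(ln(x)) = x.
Reasoning: For x > 0, ln(x) is by definition the exponent p such that e^p = x. Raising e to that exponent therefore returns x: e^(ln x) = x.
So the two sides agree for every real x for which both sides are defined.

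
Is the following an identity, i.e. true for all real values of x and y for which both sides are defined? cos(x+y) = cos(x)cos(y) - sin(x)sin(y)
Yes, this is an identity.

Claim: cos(x+y) = cos(x)cos(y) - sin(x)sin(y).
Reasoning: By Euler's formula e^(i(x+y)) = e^(ix)·e^(iy) = (cos x + i·sin x)(cos y + i·sin y). The real part of the left side is cos(x+y); the real part of the product is cos(x)cos(y) - sin(x)sin(y) (since i·i = -1).
So the two sides agree for all real values of x and y for which both sides are defined.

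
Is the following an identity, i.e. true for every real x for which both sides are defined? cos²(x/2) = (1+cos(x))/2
Claim: cos²(x/2) = (1+cos(x))/2.
Reasoning: Use cos(2θ) = 2cos²θ - 1 with θ = x/2: cos(x) = 2cos²(x/2) - 1. Solving for cos²(x/2) gives (1 + cos(x))/2.
So the two sides agree for every real x for which both sides are defined.

Conclusion: Yes, this is an identity.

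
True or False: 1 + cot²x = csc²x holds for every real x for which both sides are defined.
Claim: 1 + cot²x = csc²x.
Reasoning: Start from sin²x + cos²x = 1 and divide every term by sin²x (allowed wherever cot x and csc x are defined): 1 + cot²x = 1/sin²x = csc²x.
So the two sides agree for every real x for which both sides are defined.

Conclusion: True.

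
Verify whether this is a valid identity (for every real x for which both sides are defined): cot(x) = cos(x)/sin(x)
Claim: cot(x) = cos(x)/sin(x).
Reasoning: cot(x) is defined as 1/tan(x) = 1/(sin(x)/cos(x)) = cos(x)/sin(x), wherever sin(x) ≠ 0.
So the two sides agree for every real x for which both sides are defined.

Conclusion: Yes, this is an identity.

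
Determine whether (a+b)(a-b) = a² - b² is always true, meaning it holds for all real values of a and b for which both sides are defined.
Claim: (a+b)(a-b) = a² - b².
Reasoning: Expand: (a+b)(a-b) = a² - ab + ba - b² = a² - b² (the cross terms cancel).
So the two sides agree for all real values of a and b for which both sides are defined.

Conclusion: Yes, this is an identity.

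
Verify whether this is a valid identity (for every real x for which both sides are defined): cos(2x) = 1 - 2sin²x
Claim: cos(2x) = 1 - 2sin²x.
Reasoning: cos(2x) = cos²x - sin²x. Replace cos²x by 1 - sin²x: (1 - sin²x) - sin²x = 1 - 2sin²x.
So the two sides agree for every real x for which both sides are defined.

Conclusion: Yes, this is an identity.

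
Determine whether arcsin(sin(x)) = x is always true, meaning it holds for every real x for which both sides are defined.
No, this is NOT an identity.

Claim: arcsin(sin(x)) = x.
Test a specific point where both sides are defined: x = π.
LHS = arcsin(sin(x)) ≈ 0.0000
RHS = x ≈ 3.1416
Since 0.0000 ≠ 3.1416, the equation fails at this point, so it cannot hold for every real x for which both sides are defined.
arcsin only returns values in [-π/2, π/2], so arcsin(sin(x)) = x holds only for x in that interval, not for all real x.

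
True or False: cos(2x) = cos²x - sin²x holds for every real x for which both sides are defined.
Claim: cos(2x) = cos²x - sin²x.
Reasoning: Put y = x in the addition formula cos(x+y) = cos(x)cos(y) - sin(x)sin(y): cos(2x) = cos²x - sin²x.
So the two sides agree for every real x for which both sides are defined.

Conclusion: True.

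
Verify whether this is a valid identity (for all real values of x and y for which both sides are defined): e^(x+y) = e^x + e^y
Claim: e^(x+y) = e^x + e^y.
Test a specific point where both sides are defined: x = 1/2, y = 1/2.
LHS = e^(x+y) ≈ 2.7183
RHS = e^x + e^y ≈ 3.2974
Since 2.7183 ≠ 3.2974, the equation fails at this point, so it cannot hold for all real values of x and y for which both sides are defined.
The correct rule is e^(x+y) = e^x · e^y (a product, not a sum).

Conclusion: No, this is NOT an identity.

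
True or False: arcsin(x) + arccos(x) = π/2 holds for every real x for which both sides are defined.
True.

Claim: arcsin(x) + arccos(x) = π/2.
Reasoning: Both sides are defined for -1 ≤ x ≤ 1. Let θ = arcsin(x), so sin θ = x and θ ∈ [-π/2, π/2]. Then cos(π/2 - θ) = sin θ = x and π/2 - θ ∈ [0, π], which is exactly the range of arccos, so arccos(x) = π/2 - θ. Adding: arcsin(x) + arccos(x) = θ + (π/2 - θ) = π/2.
So the two sides agree for every real x for which both sides are defined.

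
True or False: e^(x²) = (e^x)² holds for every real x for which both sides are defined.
Claim: e^(x²) = (e^x)².
Test a specific point where both sides are defined: x = 3.
LHS = e^(x²) ≈ 8103.0839
RHS = (e^x)² ≈ 403.4288
Since 8103.0839 ≠ 403.4288, the equation fails at this point, so it cannot hold for every real x for which both sides are defined.
(e^x)² = e^(2x), and 2x ≠ x² in general.

Conclusion: False.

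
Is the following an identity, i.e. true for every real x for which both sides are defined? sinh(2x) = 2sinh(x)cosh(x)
Yes, this is an identity.

Claim: sinh(2x) = 2sinh(x)cosh(x).
Reasoning: 2sinh(x)cosh(x) = 2 · (e^x - e^-x)/2 · (e^x + e^-x)/2 = (e^(2x) - e^(-2x))/2 = sinh(2x).
So the two sides agree for every real x for which both sides are defined.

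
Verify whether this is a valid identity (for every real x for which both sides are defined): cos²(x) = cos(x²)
Claim: cos²(x) = cos(x²).
Test a specific point where both sides are defined: x = π/6.
LHS = cos²(x) ≈ 0.7500
RHS = cos(x²) ≈ 0.9627
Since 0.7500 ≠ 0.9627, the equation fails at this point, so it cannot hold for every real x for which both sides are defined.
cos²(x) means (cos x)², squaring the output; cos(x²) squares the input. These are different functions.

Conclusion: No, this is NOT an identity.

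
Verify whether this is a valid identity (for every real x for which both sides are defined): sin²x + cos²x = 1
Claim: sin²x + cos²x = 1.
Reasoning: The point (cos x, sin x) lies on the unit circle X² + Y² = 1, so cos²x + sin²x = 1 for every real x.
So the two sides agree for every real x for which both sides are defined.

Conclusion: Yes, this is an identity.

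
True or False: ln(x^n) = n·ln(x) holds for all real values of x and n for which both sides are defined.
Claim: ln(x^n) = n·ln(x).
Reasoning: The right side requires x > 0. For x > 0, x^n = (e^(ln x))^n = e^(n·ln x), so taking ln of both sides gives ln(x^n) = n·ln(x).
So the two sides agree for all real values of x and n for which both sides are defined.

Conclusion: True.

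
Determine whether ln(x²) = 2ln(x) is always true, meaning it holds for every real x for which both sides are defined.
Claim: ln(x²) = 2ln(x).
Reasoning: The right side requires x > 0. For x > 0, x² = (e^(ln x))² = e^(2ln x), so ln(x²) = 2ln(x). (For x < 0 the right side is undefined, so those values are outside the claim.)
So the two sides agree for every real x for which both sides are defined.

Conclusion: Yes, this is an identity.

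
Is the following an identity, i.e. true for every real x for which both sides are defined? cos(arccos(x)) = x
Yes, this is an identity.

Claim: cos(arccos(x)) = x.
Reasoning: For -1 ≤ x ≤ 1 (where arccos is defined), arccos(x) is by definition an angle whose cosine equals x. Taking the cosine of that angle returns x. (Note the other order, arccos(cos x) = x, is NOT an identity.)
So the two sides agree for every real x for which both sides are defined.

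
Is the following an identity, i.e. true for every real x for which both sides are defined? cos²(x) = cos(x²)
Claim: cos²(x) = cos(x²).
Test a specific point where both sides are defined: x = -π/6.
LHS = cos²(x) ≈ 0.7500
RHS = cos(x²) ≈ 0.9627
Since 0.7500 ≠ 0.9627, the equation fails at this point, so it cannot hold for every real x for which both sides are defined.
cos²(x) means (cos x)², squaring the output; cos(x²) squares the input. These are different functions.

Conclusion: No, this is NOT an identity.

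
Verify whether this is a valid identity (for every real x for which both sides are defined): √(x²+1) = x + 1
Claim: √(x²+1) = x + 1.
Test a specific point where both sides are defined: x = 1/2.
LHS = √(x²+1) ≈ 1.1180
RHS = x + 1 ≈ 1.5000
Since 1.1180 ≠ 1.5000, the equation fails at this point, so it cannot hold for every real x for which both sides are defined.
(x+1)² = x² + 2x + 1 ≠ x² + 1 unless x = 0.

Conclusion: No, this is NOT an identity.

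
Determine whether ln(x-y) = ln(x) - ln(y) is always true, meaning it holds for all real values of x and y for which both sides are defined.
Claim: ln(x-y) = ln(x) - ln(y).
Test a specific point where both sides are defined: x = 4, y = 1.
LHS = ln(x-y) ≈ 1.0986
RHS = ln(x) - ln(y) ≈ 1.3863
Since 1.0986 ≠ 1.3863, the equation fails at this point, so it cannot hold for all real values of x and y for which both sides are defined.
ln(x) - ln(y) = ln(x/y), not ln(x-y).

Conclusion: No, this is NOT an identity.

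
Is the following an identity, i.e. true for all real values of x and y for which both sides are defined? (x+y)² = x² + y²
Claim: (x+y)² = x² + y².
Test a specific point where both sides are defined: x = -2, y = -1.
LHS = (x+y)² ≈ 9.0000
RHS = x² + y² ≈ 5.0000
Since 9.0000 ≠ 5.0000, the equation fails at this point, so it cannot hold for all real values of x and y for which both sides are defined.
The correct expansion is (x+y)² = x² + 2xy + y²; the cross term 2xy is missing.

Conclusion: No, this is NOT an identity.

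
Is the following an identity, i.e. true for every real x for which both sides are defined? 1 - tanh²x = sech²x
Claim: 1 - tanh²x = sech²x.
Reasoning: Divide cosh²x - sinh²x = 1 through by cosh²x (never zero): 1 - tanh²x = 1/cosh²x = sech²x.
So the two sides agree for every real x for which both sides are defined.

Conclusion: Yes, this is an identity.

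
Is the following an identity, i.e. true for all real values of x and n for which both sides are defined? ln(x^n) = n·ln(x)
Claim: ln(x^n) = n·ln(x).
Reasoning: The right side requires x > 0. For x > 0, x^n = (e^(ln x))^n = e^(n·ln x), so taking ln of both sides gives ln(x^n) = n·ln(x).
So the two sides agree for all real values of x and n for which both sides are defined.

Conclusion: Yes, this is an identity.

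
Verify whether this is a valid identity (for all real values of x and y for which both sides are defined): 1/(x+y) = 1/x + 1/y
Claim: 1/(x+y) = 1/x + 1/y.
Test a specific point where both sides are defined: x = 3/2, y = 2.
LHS = 1/(x+y) ≈ 0.2857
RHS = 1/x + 1/y ≈ 1.1667
Since 0.2857 ≠ 1.1667, the equation fails at this point, so it cannot hold for all real values of x and y for which both sides are defined.
1/x + 1/y = (x+y)/(xy), which is not 1/(x+y).

Conclusion: No, this is NOT an identity.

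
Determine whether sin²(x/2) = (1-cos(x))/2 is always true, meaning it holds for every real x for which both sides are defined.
Claim: sin²(x/2) = (1-cos(x))/2.
Reasoning: Use cos(2θ) = 1 - 2sin²θ with θ = x/2: cos(x) = 1 - 2sin²(x/2). Solving for sin²(x/2) gives (1 - cos(x))/2.
So the two sides agree for every real x for which both sides are defined.

Conclusion: Yes, this is an identity.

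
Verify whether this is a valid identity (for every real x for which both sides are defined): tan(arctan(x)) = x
Claim: tan(arctan(x)) = x.
Reasoning: For every real x, arctan(x) is by definition the angle in (-π/2, π/2) whose tangent equals x. Taking the tangent of that angle returns x.
So the two sides agree for every real x for which both sides are defined.

Conclusion: Yes, this is an identity.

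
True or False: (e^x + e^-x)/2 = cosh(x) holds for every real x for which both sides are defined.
True.

Claim: (e^x + e^-x)/2 = cosh(x).
Reasoning: This is exactly the definition of the hyperbolic cosine: cosh(x) := (e^x + e^-x)/2.
So the two sides agree for every real x for which both sides are defined.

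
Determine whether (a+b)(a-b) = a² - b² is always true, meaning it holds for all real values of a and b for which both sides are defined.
Claim: (a+b)(a-b) = a² - b².
Reasoning: Expand: (a+b)(a-b) = a² - ab + ba - b² = a² - b² (the cross terms cancel).
So the two sides agree for all real values of a and b for which both sides are defined.

Conclusion: Yes, this is an identity.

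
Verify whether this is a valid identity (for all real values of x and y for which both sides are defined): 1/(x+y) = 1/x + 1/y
Claim: 1/(x+y) = 1/x + 1/y.
Test a specific point where both sides are defined: x = 1, y = 2.
LHS = 1/(x+y) ≈ 0.3333
RHS = 1/x + 1/y ≈ 1.5000
Since 0.3333 ≠ 1.5000, the equation fails at this point, so it cannot hold for all real values of x and y for which both sides are defined.
1/x + 1/y = (x+y)/(xy), which is not 1/(x+y).

Conclusion: No, this is NOT an identity.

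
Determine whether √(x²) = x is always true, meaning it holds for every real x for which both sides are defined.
Claim: √(x²) = x.
Test a specific point where both sides are defined: x = -3.
LHS = √(x²) ≈ 3.0000
RHS = x ≈ -3.0000
Since 3.0000 ≠ -3.0000, the equation fails at this point, so it cannot hold for every real x for which both sides are defined.
√(x²) = |x|, which differs from x whenever x < 0 (both sides are defined for every real x).

Conclusion: No, this is NOT an identity.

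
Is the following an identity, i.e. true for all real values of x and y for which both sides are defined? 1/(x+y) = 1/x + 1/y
No, this is NOT an identity.

Claim: 1/(x+y) = 1/x + 1/y.
Test a specific point where both sides are defined: x = 4, y = -2.
LHS = 1/(x+y) ≈ 0.5000
RHS = 1/x + 1/y ≈ -0.2500
Since 0.5000 ≠ -0.2500, the equation fails at this point, so it cannot hold for all real values of x and y for which both sides are defined.
1/x + 1/y = (x+y)/(xy), which is not 1/(x+y).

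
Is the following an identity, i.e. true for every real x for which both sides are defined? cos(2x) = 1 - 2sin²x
Claim: cos(2x) = 1 - 2sin²x.
Reasoning: cos(2x) = cos²x - sin²x. Replace cos²x by 1 - sin²x: (1 - sin²x) - sin²x = 1 - 2sin²x.
So the two sides agree for every real x for which both sides are defined.

Conclusion: Yes, this is an identity.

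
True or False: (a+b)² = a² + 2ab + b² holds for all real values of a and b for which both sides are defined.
Claim: (a+b)² = a² + 2ab + b².
Reasoning: Expand: (a+b)² = (a+b)(a+b) = a·a + a·b + b·a + b·b = a² + 2ab + b².
So the two sides agree for all real values of a and b for which both sides are defined.

Conclusion: True.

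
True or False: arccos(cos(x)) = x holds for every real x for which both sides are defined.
Claim: arccos(cos(x)) = x.
Test a specific point where both sides are defined: x = -π/4.
LHS = arccos(cos(x)) ≈ 0.7854
RHS = x ≈ -0.7854
Since 0.7854 ≠ -0.7854, the equation fails at this point, so it cannot hold for every real x for which both sides are defined.
arccos only returns values in [0, π], so arccos(cos(x)) = x holds only for x in that interval, not for all real x.

Conclusion: False.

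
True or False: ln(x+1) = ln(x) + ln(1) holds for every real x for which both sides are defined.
False.

Claim: ln(x+1) = ln(x) + ln(1).
Test a specific point where both sides are defined: x = 3/2.
LHS = ln(x+1) ≈ 0.9163
RHS = ln(x) + ln(1) ≈ 0.4055
Since 0.9163 ≠ 0.4055, the equation fails at this point, so it cannot hold for every real x for which both sides are defined.
ln(1) = 0, so the right side is just ln(x), which differs from ln(x+1).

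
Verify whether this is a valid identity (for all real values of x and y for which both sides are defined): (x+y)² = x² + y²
Claim: (x+y)² = x² + y².
Test a specific point where both sides are defined: x = 3/2, y = 1.
LHS = (x+y)² ≈ 6.2500
RHS = x² + y² ≈ 3.2500
Since 6.2500 ≠ 3.2500, the equation fails at this point, so it cannot hold for all real values of x and y for which both sides are defined.
The correct expansion is (x+y)² = x² + 2xy + y²; the cross term 2xy is missing.

Conclusion: No, this is NOT an identity.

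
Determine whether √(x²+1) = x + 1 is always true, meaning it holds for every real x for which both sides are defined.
Claim: √(x²+1) = x + 1.
Test a specific point where both sides are defined: x = 4.
LHS = √(x²+1) ≈ 4.1231
RHS = x + 1 ≈ 5.0000
Since 4.1231 ≠ 5.0000, the equation fails at this point, so it cannot hold for every real x for which both sides are defined.
(x+1)² = x² + 2x + 1 ≠ x² + 1 unless x = 0.

Conclusion: No, this is NOT an identity.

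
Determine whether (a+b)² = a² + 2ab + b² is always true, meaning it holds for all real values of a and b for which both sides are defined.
Claim: (a+b)² = a² + 2ab + b².
Reasoning: Expand: (a+b)² = (a+b)(a+b) = a·a + a·b + b·a + b·b = a² + 2ab + b².
So the two sides agree for all real values of a and b for which both sides are defined.

Conclusion: Yes, this is an identity.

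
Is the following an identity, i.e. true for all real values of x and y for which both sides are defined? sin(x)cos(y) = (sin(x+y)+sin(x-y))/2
Claim: sin(x)cos(y) = (sin(x+y)+sin(x-y))/2.
Reasoning: sin(x+y) = sin(x)cos(y) + cos(x)sin(y) and sin(x-y) = sin(x)cos(y) - cos(x)sin(y). Adding, sin(x+y) + sin(x-y) = 2sin(x)cos(y); divide by 2.
So the two sides agree for all real values of x and y for which both sides are defined.

Conclusion: Yes, this is an identity.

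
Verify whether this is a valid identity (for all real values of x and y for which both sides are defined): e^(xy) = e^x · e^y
No, this is NOT an identity.

Claim: e^(xy) = e^x · e^y.
Test a specific point where both sides are defined: x = 5, y = 1/2.
LHS = e^(xy) ≈ 12.1825
RHS = e^x · e^y ≈ 244.6919
Since 12.1825 ≠ 244.6919, the equation fails at this point, so it cannot hold for all real values of x and y for which both sides are defined.
e^x · e^y = e^(x+y), not e^(xy).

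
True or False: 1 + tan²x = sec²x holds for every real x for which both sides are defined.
True.

Claim: 1 + tan²x = sec²x.
Reasoning: Start from sin²x + cos²x = 1 and divide every term by cos²x (allowed wherever tan x and sec x are defined): tan²x + 1 = 1/cos²x = sec²x.
So the two sides agree for every real x for which both sides are defined.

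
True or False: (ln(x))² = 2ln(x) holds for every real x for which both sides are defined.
False.

Claim: (ln(x))² = 2ln(x).
Test a specific point where both sides are defined: x = 1/2.
LHS = (ln(x))² ≈ 0.4805
RHS = 2ln(x) ≈ -1.3863
Since 0.4805 ≠ -1.3863, the equation fails at this point, so it cannot hold for every real x for which both sides are defined.
2ln(x) equals ln(x²), which is not the same as (ln x)².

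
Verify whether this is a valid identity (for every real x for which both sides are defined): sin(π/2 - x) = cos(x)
Yes, this is an identity.

Claim: sin(π/2 - x) = cos(x).
Reasoning: Use sin(u - v) = sin(u)cos(v) - cos(u)sin(v) with u = π/2, v = x: sin(π/2)cos(x) - cos(π/2)sin(x) = 1·cos(x) - 0·sin(x) = cos(x).
So the two sides agree for every real x for which both sides are defined.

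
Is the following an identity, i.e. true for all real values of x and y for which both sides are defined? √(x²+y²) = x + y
Claim: √(x²+y²) = x + y.
Test a specific point where both sides are defined: x = 3, y = -3.
LHS = √(x²+y²) ≈ 4.2426
RHS = x + y ≈ 0.0000
Since 4.2426 ≠ 0.0000, the equation fails at this point, so it cannot hold for all real values of x and y for which both sides are defined.
(x+y)² = x² + 2xy + y², not x² + y², so the square root does not split this way.

Conclusion: No, this is NOT an identity.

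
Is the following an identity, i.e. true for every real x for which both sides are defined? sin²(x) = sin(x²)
Claim: sin²(x) = sin(x²).
Test a specific point where both sides are defined: x = π/4.
LHS = sin²(x) ≈ 0.5000
RHS = sin(x²) ≈ 0.5785
Since 0.5000 ≠ 0.5785, the equation fails at this point, so it cannot hold for every real x for which both sides are defined.
sin²(x) means (sin x)², squaring the output; sin(x²) squares the input. These are different functions.

Conclusion: No, this is NOT an identity.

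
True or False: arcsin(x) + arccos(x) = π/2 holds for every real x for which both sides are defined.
True.

Claim: arcsin(x) + arccos(x) = π/2.
Reasoning: Both sides are defined for -1 ≤ x ≤ 1. Let θ = arcsin(x), so sin θ = x and θ ∈ [-π/2, π/2]. Then cos(π/2 - θ) = sin θ = x and π/2 - θ ∈ [0, π], which is exactly the range of arccos, so arccos(x) = π/2 - θ. Adding: arcsin(x) + arccos(x) = θ + (π/2 - θ) = π/2.
So the two sides agree for every real x for which both sides are defined.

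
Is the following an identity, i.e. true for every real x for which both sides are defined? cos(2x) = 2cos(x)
No, this is NOT an identity.

Claim: cos(2x) = 2cos(x).
Test a specific point where both sides are defined: x = -π/3.
LHS = cos(2x) ≈ -0.5000
RHS = 2cos(x) ≈ 1.0000
Since -0.5000 ≠ 1.0000, the equation fails at this point, so it cannot hold for every real x for which both sides are defined.
The correct double-angle formula is cos(2x) = cos²x - sin²x.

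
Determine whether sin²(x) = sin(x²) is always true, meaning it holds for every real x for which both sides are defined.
No, this is NOT an identity.

Claim: sin²(x) = sin(x²).
Test a specific point where both sides are defined: x = 2π/3.
LHS = sin²(x) ≈ 0.7500
RHS = sin(x²) ≈ -0.9474
Since 0.7500 ≠ -0.9474, the equation fails at this point, so it cannot hold for every real x for which both sides are defined.
sin²(x) means (sin x)², squaring the output; sin(x²) squares the input. These are different functions.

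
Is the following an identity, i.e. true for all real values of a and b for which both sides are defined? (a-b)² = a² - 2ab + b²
Claim: (a-b)² = a² - 2ab + b².
Reasoning: Expand: (a-b)² = (a-b)(a-b) = a·a - a·b - b·a + b·b = a² - 2ab + b².
So the two sides agree for all real values of a and b for which both sides are defined.

Conclusion: Yes, this is an identity.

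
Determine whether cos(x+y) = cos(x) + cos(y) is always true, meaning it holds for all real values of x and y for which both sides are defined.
Claim: cos(x+y) = cos(x) + cos(y).
Test a specific point where both sides are defined: x = π/6, y = π/2.
LHS = cos(x+y) ≈ -0.5000
RHS = cos(x) + cos(y) ≈ 0.8660
Since -0.5000 ≠ 0.8660, the equation fails at this point, so it cannot hold for all real values of x and y for which both sides are defined.
The correct expansion is cos(x+y) = cos(x)cos(y) - sin(x)sin(y); cosine is not additive.

Conclusion: No, this is NOT an identity.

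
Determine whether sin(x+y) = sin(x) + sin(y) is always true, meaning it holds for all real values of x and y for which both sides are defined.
Claim: sin(x+y) = sin(x) + sin(y).
Test a specific point where both sides are defined: x = π/6, y = π/3.
LHS = sin(x+y) ≈ 1.0000
RHS = sin(x) + sin(y) ≈ 1.3660
Since 1.0000 ≠ 1.3660, the equation fails at this point, so it cannot hold for all real values of x and y for which both sides are defined.
The correct expansion is sin(x+y) = sin(x)cos(y) + cos(x)sin(y); sine is not additive.

Conclusion: No, this is NOT an identity.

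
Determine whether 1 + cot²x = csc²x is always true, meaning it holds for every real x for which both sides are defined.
Claim: 1 + cot²x = csc²x.
Reasoning: Start from sin²x + cos²x = 1 and divide every term by sin²x (allowed wherever cot x and csc x are defined): 1 + cot²x = 1/sin²x = csc²x.
So the two sides agree for every real x for which both sides are defined.

Conclusion: Yes, this is an identity.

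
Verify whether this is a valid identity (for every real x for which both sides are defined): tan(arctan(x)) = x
Yes, this is an identity.

Claim: tan(arctan(x)) = x.
Reasoning: For every real x, arctan(x) is by definition the angle in (-π/2, π/2) whose tangent equals x. Taking the tangent of that angle returns x.
So the two sides agree for every real x for which both sides are defined.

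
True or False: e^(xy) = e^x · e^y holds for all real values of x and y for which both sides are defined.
False.

Claim: e^(xy) = e^x · e^y.
Test a specific point where both sides are defined: x = 5, y = -3.
LHS = e^(xy) ≈ 0.0000
RHS = e^x · e^y ≈ 7.3891
Since 0.0000 ≠ 7.3891, the equation fails at this point, so it cannot hold for all real values of x and y for which both sides are defined.
e^x · e^y = e^(x+y), not e^(xy).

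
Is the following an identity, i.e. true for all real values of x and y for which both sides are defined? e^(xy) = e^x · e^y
Claim: e^(xy) = e^x · e^y.
Test a specific point where both sides are defined: x = 1, y = 3.
LHS = e^(xy) ≈ 20.0855
RHS = e^x · e^y ≈ 54.5982
Since 20.0855 ≠ 54.5982, the equation fails at this point, so it cannot hold for all real values of x and y for which both sides are defined.
e^x · e^y = e^(x+y), not e^(xy).

Conclusion: No, this is NOT an identity.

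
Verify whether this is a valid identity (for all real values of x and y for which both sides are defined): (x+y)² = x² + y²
No, this is NOT an identity.

Claim: (x+y)² = x² + y².
Test a specific point where both sides are defined: x = -1, y = 4.
LHS = (x+y)² ≈ 9.0000
RHS = x² + y² ≈ 17.0000
Since 9.0000 ≠ 17.0000, the equation fails at this point, so it cannot hold for all real values of x and y for which both sides are defined.
The correct expansion is (x+y)² = x² + 2xy + y²; the cross term 2xy is missing.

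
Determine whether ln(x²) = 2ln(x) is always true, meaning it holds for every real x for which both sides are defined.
Claim: ln(x²) = 2ln(x).
Reasoning: The right side requires x > 0. For x > 0, x² = (e^(ln x))² = e^(2ln x), so ln(x²) = 2ln(x). (For x < 0 the right side is undefined, so those values are outside the claim.)
So the two sides agree for every real x for which both sides are defined.

Conclusion: Yes, this is an identity.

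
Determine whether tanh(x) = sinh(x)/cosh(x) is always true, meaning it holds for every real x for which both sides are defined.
Yes, this is an identity.

Claim: tanh(x) = sinh(x)/cosh(x).
Reasoning: tanh(x) is defined as sinh(x)/cosh(x) = (e^x - e^-x)/(e^x + e^-x); cosh(x) ≥ 1 is never zero, so this holds for every real x.
So the two sides agree for every real x for which both sides are defined.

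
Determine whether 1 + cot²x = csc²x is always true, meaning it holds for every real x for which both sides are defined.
Yes, this is an identity.

Claim: 1 + cot²x = csc²x.
Reasoning: Start from sin²x + cos²x = 1 and divide every term by sin²x (allowed wherever cot x and csc x are defined): 1 + cot²x = 1/sin²x = csc²x.
So the two sides agree for every real x for which both sides are defined.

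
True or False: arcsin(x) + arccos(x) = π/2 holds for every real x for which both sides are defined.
True.

Claim: arcsin(x) + arccos(x) = π/2.
Reasoning: Both sides are defined for -1 ≤ x ≤ 1. Let θ = arcsin(x), so sin θ = x and θ ∈ [-π/2, π/2]. Then cos(π/2 - θ) = sin θ = x and π/2 - θ ∈ [0, π], which is exactly the range of arccos, so arccos(x) = π/2 - θ. Adding: arcsin(x) + arccos(x) = θ + (π/2 - θ) = π/2.
So the two sides agree for every real x for which both sides are defined.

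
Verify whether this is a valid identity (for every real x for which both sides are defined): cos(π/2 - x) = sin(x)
Yes, this is an identity.

Claim: cos(π/2 - x) = sin(x).
Reasoning: Use cos(u - v) = cos(u)cos(v) + sin(u)sin(v) with u = π/2, v = x: cos(π/2)cos(x) + sin(π/2)sin(x) = 0·cos(x) + 1·sin(x) = sin(x).
So the two sides agree for every real x for which both sides are defined.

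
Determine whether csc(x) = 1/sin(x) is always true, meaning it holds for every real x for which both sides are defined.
Claim: csc(x) = 1/sin(x).
Reasoning: csc(x) is by definition the reciprocal of sin(x), wherever sin(x) ≠ 0.
So the two sides agree for every real x for which both sides are defined.

Conclusion: Yes, this is an identity.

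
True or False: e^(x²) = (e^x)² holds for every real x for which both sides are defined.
Claim: e^(x²) = (e^x)².
Test a specific point where both sides are defined: x = 1/2.
LHS = e^(x²) ≈ 1.2840
RHS = (e^x)² ≈ 2.7183
Since 1.2840 ≠ 2.7183, the equation fails at this point, so it cannot hold for every real x for which both sides are defined.
(e^x)² = e^(2x), and 2x ≠ x² in general.

Conclusion: False.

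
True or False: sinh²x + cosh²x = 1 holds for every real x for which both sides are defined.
Claim: sinh²x + cosh²x = 1.
Test a specific point where both sides are defined: x = -1.
LHS = sinh²x + cosh²x ≈ 3.7622
RHS = 1 ≈ 1.0000
Since 3.7622 ≠ 1.0000, the equation fails at this point, so it cannot hold for every real x for which both sides are defined.
The correct hyperbolic identity is cosh²x - sinh²x = 1 (a difference); the sum sinh²x + cosh²x equals cosh(2x).

Conclusion: False.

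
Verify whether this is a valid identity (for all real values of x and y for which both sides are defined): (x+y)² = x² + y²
No, this is NOT an identity.

Claim: (x+y)² = x² + y².
Test a specific point where both sides are defined: x = 3, y = 4.
LHS = (x+y)² ≈ 49.0000
RHS = x² + y² ≈ 25.0000
Since 49.0000 ≠ 25.0000, the equation fails at this point, so it cannot hold for all real values of x and y for which both sides are defined.
The correct expansion is (x+y)² = x² + 2xy + y²; the cross term 2xy is missing.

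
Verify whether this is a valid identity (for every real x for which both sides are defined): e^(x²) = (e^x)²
No, this is NOT an identity.

Claim: e^(x²) = (e^x)².
Test a specific point where both sides are defined: x = -1.
LHS = e^(x²) ≈ 2.7183
RHS = (e^x)² ≈ 0.1353
Since 2.7183 ≠ 0.1353, the equation fails at this point, so it cannot hold for every real x for which both sides are defined.
(e^x)² = e^(2x), and 2x ≠ x² in general.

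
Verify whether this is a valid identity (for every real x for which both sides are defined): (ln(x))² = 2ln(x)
No, this is NOT an identity.

Claim: (ln(x))² = 2ln(x).
Test a specific point where both sides are defined: x = 1/2.
LHS = (ln(x))² ≈ 0.4805
RHS = 2ln(x) ≈ -1.3863
Since 0.4805 ≠ -1.3863, the equation fails at this point, so it cannot hold for every real x for which both sides are defined.
2ln(x) equals ln(x²), which is not the same as (ln x)².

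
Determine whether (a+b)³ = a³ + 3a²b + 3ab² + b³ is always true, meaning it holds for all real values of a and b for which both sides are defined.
Claim: (a+b)³ = a³ + 3a²b + 3ab² + b³.
Reasoning: (a+b)³ = (a+b)(a+b)² = (a+b)(a² + 2ab + b²) = a³ + 2a²b + ab² + a²b + 2ab² + b³ = a³ + 3a²b + 3ab² + b³.
So the two sides agree for all real values of a and b for which both sides are defined.

Conclusion: Yes, this is an identity.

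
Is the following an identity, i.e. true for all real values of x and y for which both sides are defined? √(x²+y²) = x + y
No, this is NOT an identity.

Claim: √(x²+y²) = x + y.
Test a specific point where both sides are defined: x = -2, y = 1.
LHS = √(x²+y²) ≈ 2.2361
RHS = x + y ≈ -1.0000
Since 2.2361 ≠ -1.0000, the equation fails at this point, so it cannot hold for all real values of x and y for which both sides are defined.
(x+y)² = x² + 2xy + y², not x² + y², so the square root does not split this way.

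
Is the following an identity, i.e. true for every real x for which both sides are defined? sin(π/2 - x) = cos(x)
Claim: sin(π/2 - x) = cos(x).
Reasoning: Use sin(u - v) = sin(u)cos(v) - cos(u)sin(v) with u = π/2, v = x: sin(π/2)cos(x) - cos(π/2)sin(x) = 1·cos(x) - 0·sin(x) = cos(x).
So the two sides agree for every real x for which both sides are defined.

Conclusion: Yes, this is an identity.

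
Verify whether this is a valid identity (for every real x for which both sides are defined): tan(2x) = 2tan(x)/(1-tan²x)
Yes, this is an identity.

Claim: tan(2x) = 2tan(x)/(1-tan²x).
Reasoning: tan(2x) = sin(2x)/cos(2x) = 2sin(x)cos(x) / (cos²x - sin²x). Divide numerator and denominator by cos²x: 2tan(x) / (1 - tan²x).
So the two sides agree for every real x for which both sides are defined.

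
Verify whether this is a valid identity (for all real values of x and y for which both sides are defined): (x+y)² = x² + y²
No, this is NOT an identity.

Claim: (x+y)² = x² + y².
Test a specific point where both sides are defined: x = 4, y = 5.
LHS = (x+y)² ≈ 81.0000
RHS = x² + y² ≈ 41.0000
Since 81.0000 ≠ 41.0000, the equation fails at this point, so it cannot hold for all real values of x and y for which both sides are defined.
The correct expansion is (x+y)² = x² + 2xy + y²; the cross term 2xy is missing.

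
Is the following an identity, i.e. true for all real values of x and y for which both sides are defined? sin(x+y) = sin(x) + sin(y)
Claim: sin(x+y) = sin(x) + sin(y).
Test a specific point where both sides are defined: x = π/4, y = π/2.
LHS = sin(x+y) ≈ 0.7071
RHS = sin(x) + sin(y) ≈ 1.7071
Since 0.7071 ≠ 1.7071, the equation fails at this point, so it cannot hold for all real values of x and y for which both sides are defined.
The correct expansion is sin(x+y) = sin(x)cos(y) + cos(x)sin(y); sine is not additive.

Conclusion: No, this is NOT an identity.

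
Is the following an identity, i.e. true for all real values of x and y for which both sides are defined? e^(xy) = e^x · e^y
No, this is NOT an identity.

Claim: e^(xy) = e^x · e^y.
Test a specific point where both sides are defined: x = 4, y = 1.
LHS = e^(xy) ≈ 54.5982
RHS = e^x · e^y ≈ 148.4132
Since 54.5982 ≠ 148.4132, the equation fails at this point, so it cannot hold for all real values of x and y for which both sides are defined.
e^x · e^y = e^(x+y), not e^(xy).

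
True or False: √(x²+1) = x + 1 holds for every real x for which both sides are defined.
Claim: √(x²+1) = x + 1.
Test a specific point where both sides are defined: x = 1/2.
LHS = √(x²+1) ≈ 1.1180
RHS = x + 1 ≈ 1.5000
Since 1.1180 ≠ 1.5000, the equation fails at this point, so it cannot hold for every real x for which both sides are defined.
(x+1)² = x² + 2x + 1 ≠ x² + 1 unless x = 0.

Conclusion: False.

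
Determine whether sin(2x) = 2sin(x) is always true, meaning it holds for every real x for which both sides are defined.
No, this is NOT an identity.

Claim: sin(2x) = 2sin(x).
Test a specific point where both sides are defined: x = 2π/3.
LHS = sin(2x) ≈ -0.8660
RHS = 2sin(x) ≈ 1.7321
Since -0.8660 ≠ 1.7321, the equation fails at this point, so it cannot hold for every real x for which both sides are defined.
The correct double-angle formula is sin(2x) = 2sin(x)cos(x).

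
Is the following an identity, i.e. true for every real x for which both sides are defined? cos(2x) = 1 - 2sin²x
Claim: cos(2x) = 1 - 2sin²x.
Reasoning: cos(2x) = cos²x - sin²x. Replace cos²x by 1 - sin²x: (1 - sin²x) - sin²x = 1 - 2sin²x.
So the two sides agree for every real x for which both sides are defined.

Conclusion: Yes, this is an identity.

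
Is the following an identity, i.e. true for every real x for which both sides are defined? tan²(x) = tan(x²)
Claim: tan²(x) = tan(x²).
Test a specific point where both sides are defined: x = 3π/4.
LHS = tan²(x) ≈ 1.0000
RHS = tan(x²) ≈ -0.8977
Since 1.0000 ≠ -0.8977, the equation fails at this point, so it cannot hold for every real x for which both sides are defined.
tan²(x) means (tan x)², squaring the output; tan(x²) squares the input. These are different functions.

Conclusion: No, this is NOT an identity.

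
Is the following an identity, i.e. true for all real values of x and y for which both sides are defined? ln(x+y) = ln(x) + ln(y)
Claim: ln(x+y) = ln(x) + ln(y).
Test a specific point where both sides are defined: x = 5, y = 3/2.
LHS = ln(x+y) ≈ 1.8718
RHS = ln(x) + ln(y) ≈ 2.0149
Since 1.8718 ≠ 2.0149, the equation fails at this point, so it cannot hold for all real values of x and y for which both sides are defined.
ln(x) + ln(y) = ln(xy), not ln(x+y).

Conclusion: No, this is NOT an identity.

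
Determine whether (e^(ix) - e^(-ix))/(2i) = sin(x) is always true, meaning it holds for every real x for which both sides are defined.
Yes, this is an identity.

Claim: (e^(ix) - e^(-ix))/(2i) = sin(x).
Reasoning: By Euler's formula e^(ix) = cos(x) + i·sin(x) and e^(-ix) = cos(x) - i·sin(x). Subtracting cancels the cosine terms: e^(ix) - e^(-ix) = 2i·sin(x); divide by 2i.
So the two sides agree for every real x for which both sides are defined.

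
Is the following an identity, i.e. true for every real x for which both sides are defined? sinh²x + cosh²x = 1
No, this is NOT an identity.

Claim: sinh²x + cosh²x = 1.
Test a specific point where both sides are defined: x = -3.
LHS = sinh²x + cosh²x ≈ 201.7156
RHS = 1 ≈ 1.0000
Since 201.7156 ≠ 1.0000, the equation fails at this point, so it cannot hold for every real x for which both sides are defined.
The correct hyperbolic identity is cosh²x - sinh²x = 1 (a difference); the sum sinh²x + cosh²x equals cosh(2x).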